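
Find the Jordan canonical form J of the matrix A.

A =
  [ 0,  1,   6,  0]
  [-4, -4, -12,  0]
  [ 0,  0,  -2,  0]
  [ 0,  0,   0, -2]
J_2(-2) ⊕ J_1(-2) ⊕ J_1(-2)

The characteristic polynomial is
  det(x·I − A) = x^4 + 8*x^3 + 24*x^2 + 32*x + 16 = (x + 2)^4

Eigenvalues and multiplicities (the geometric multiplicity of λ is n − rank(A − λI), which equals the number of Jordan blocks for λ):
  λ = -2: algebraic multiplicity = 4, geometric multiplicity = 3

Determining the block sizes for each eigenvalue:
  λ = -2: 3 blocks summing to 4 forces exactly one block of size 2 and the rest size 1 → block sizes [2, 1, 1]

Assembling the blocks gives a Jordan form
J =
  [-2,  1,  0,  0]
  [ 0, -2,  0,  0]
  [ 0,  0, -2,  0]
  [ 0,  0,  0, -2]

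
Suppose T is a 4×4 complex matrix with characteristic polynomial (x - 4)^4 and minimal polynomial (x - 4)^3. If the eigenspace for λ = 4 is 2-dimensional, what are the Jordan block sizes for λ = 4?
Block sizes for λ = 4: [3, 1]

Step 1 — from the characteristic polynomial, algebraic multiplicity of λ = 4 is 4. From dim ker(T − (4)·I) = 2, there are exactly 2 Jordan blocks for λ = 4.
Step 2 — from the minimal polynomial, the factor (x − 4)^3 tells us the largest block for λ = 4 has size 3.
Step 3 — with total size 4, 2 blocks, and largest block 3, the block sizes (in nonincreasing order) are [3, 1].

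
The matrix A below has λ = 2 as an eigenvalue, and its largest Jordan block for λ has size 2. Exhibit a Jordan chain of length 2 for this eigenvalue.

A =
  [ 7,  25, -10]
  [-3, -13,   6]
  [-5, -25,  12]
A Jordan chain for λ = 2 of length 2:
v_1 = (5, -3, -5)ᵀ
v_2 = (1, 0, 0)ᵀ

Let N = A − (2)·I. We want v_2 with N^2 v_2 = 0 but N^1 v_2 ≠ 0; then v_{j-1} := N · v_j for j = 2, …, 2.

Pick v_2 = (1, 0, 0)ᵀ.
Then v_1 = N · v_2 = (5, -3, -5)ᵀ.

Sanity check: (A − (2)·I) v_1 = (0, 0, 0)ᵀ = 0. ✓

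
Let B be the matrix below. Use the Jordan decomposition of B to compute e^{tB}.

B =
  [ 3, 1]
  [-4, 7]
e^{tB} =
  [-2*t*exp(5*t) + exp(5*t), t*exp(5*t)]
  [-4*t*exp(5*t), 2*t*exp(5*t) + exp(5*t)]

Strategy: write B = P · J · P⁻¹ where J is a Jordan canonical form, so e^{tB} = P · e^{tJ} · P⁻¹, and e^{tJ} can be computed block-by-block.

B has Jordan form
J =
  [5, 1]
  [0, 5]
(up to reordering of blocks).

Per-block formulas:
  For a 2×2 Jordan block J_2(5): exp(t · J_2(5)) = e^(5t)·(I + t·N), where N is the 2×2 nilpotent shift.

After assembling e^{tJ} and conjugating by P, we get:

e^{tB} =
  [-2*t*exp(5*t) + exp(5*t), t*exp(5*t)]
  [-4*t*exp(5*t), 2*t*exp(5*t) + exp(5*t)]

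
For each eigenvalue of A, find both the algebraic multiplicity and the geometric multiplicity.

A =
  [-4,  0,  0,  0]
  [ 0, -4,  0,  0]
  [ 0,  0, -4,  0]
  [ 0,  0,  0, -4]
λ = -4: alg = 4, geom = 4

Step 1 — factor the characteristic polynomial to read off the algebraic multiplicities:
  χ_A(x) = (x + 4)^4

Step 2 — compute geometric multiplicities via the rank-nullity identity g(λ) = n − rank(A − λI):
  rank(A − (-4)·I) = 0, so dim ker(A − (-4)·I) = n − 0 = 4

Summary:
  λ = -4: algebraic multiplicity = 4, geometric multiplicity = 4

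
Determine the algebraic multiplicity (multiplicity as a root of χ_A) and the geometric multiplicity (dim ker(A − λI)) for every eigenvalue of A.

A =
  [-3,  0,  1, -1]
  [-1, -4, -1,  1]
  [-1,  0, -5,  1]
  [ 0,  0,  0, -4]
λ = -4: alg = 4, geom = 3

Step 1 — factor the characteristic polynomial to read off the algebraic multiplicities:
  χ_A(x) = (x + 4)^4

Step 2 — compute geometric multiplicities via the rank-nullity identity g(λ) = n − rank(A − λI):
  rank(A − (-4)·I) = 1, so dim ker(A − (-4)·I) = n − 1 = 3

Summary:
  λ = -4: algebraic multiplicity = 4, geometric multiplicity = 3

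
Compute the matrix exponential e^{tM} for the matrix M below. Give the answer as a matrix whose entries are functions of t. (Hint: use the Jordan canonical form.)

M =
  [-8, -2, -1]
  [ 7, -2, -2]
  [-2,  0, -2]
e^{tM} =
  [2*t^2*exp(-4*t) - 4*t*exp(-4*t) + exp(-4*t), 2*t^2*exp(-4*t) - 2*t*exp(-4*t), 3*t^2*exp(-4*t) - t*exp(-4*t)]
  [-5*t^2*exp(-4*t) + 7*t*exp(-4*t), -5*t^2*exp(-4*t) + 2*t*exp(-4*t) + exp(-4*t), -15*t^2*exp(-4*t)/2 - 2*t*exp(-4*t)]
  [2*t^2*exp(-4*t) - 2*t*exp(-4*t), 2*t^2*exp(-4*t), 3*t^2*exp(-4*t) + 2*t*exp(-4*t) + exp(-4*t)]

Strategy: write M = P · J · P⁻¹ where J is a Jordan canonical form, so e^{tM} = P · e^{tJ} · P⁻¹, and e^{tJ} can be computed block-by-block.

M has Jordan form
J =
  [-4,  1,  0]
  [ 0, -4,  1]
  [ 0,  0, -4]
(up to reordering of blocks).

Per-block formulas:
  For a 3×3 Jordan block J_3(-4): exp(t · J_3(-4)) = e^(-4t)·(I + t·N + (t^2/2)·N^2), where N is the 3×3 nilpotent shift.

After assembling e^{tJ} and conjugating by P, we get:

e^{tM} =
  [2*t^2*exp(-4*t) - 4*t*exp(-4*t) + exp(-4*t), 2*t^2*exp(-4*t) - 2*t*exp(-4*t), 3*t^2*exp(-4*t) - t*exp(-4*t)]
  [-5*t^2*exp(-4*t) + 7*t*exp(-4*t), -5*t^2*exp(-4*t) + 2*t*exp(-4*t) + exp(-4*t), -15*t^2*exp(-4*t)/2 - 2*t*exp(-4*t)]
  [2*t^2*exp(-4*t) - 2*t*exp(-4*t), 2*t^2*exp(-4*t), 3*t^2*exp(-4*t) + 2*t*exp(-4*t) + exp(-4*t)]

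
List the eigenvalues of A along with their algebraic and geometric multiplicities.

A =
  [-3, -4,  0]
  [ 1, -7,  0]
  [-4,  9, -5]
λ = -5: alg = 3, geom = 1

Step 1 — factor the characteristic polynomial to read off the algebraic multiplicities:
  χ_A(x) = (x + 5)^3

Step 2 — compute geometric multiplicities via the rank-nullity identity g(λ) = n − rank(A − λI):
  rank(A − (-5)·I) = 2, so dim ker(A − (-5)·I) = n − 2 = 1

Summary:
  λ = -5: algebraic multiplicity = 3, geometric multiplicity = 1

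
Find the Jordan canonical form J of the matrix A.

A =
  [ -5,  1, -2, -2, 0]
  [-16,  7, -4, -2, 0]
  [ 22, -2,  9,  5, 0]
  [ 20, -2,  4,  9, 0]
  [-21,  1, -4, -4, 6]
J_2(5) ⊕ J_2(5) ⊕ J_1(6)

The characteristic polynomial is
  det(x·I − A) = x^5 - 26*x^4 + 270*x^3 - 1400*x^2 + 3625*x - 3750 = (x - 6)*(x - 5)^4

Eigenvalues and multiplicities (the geometric multiplicity of λ is n − rank(A − λI), which equals the number of Jordan blocks for λ):
  λ = 5: algebraic multiplicity = 4, geometric multiplicity = 2
  λ = 6: algebraic multiplicity = 1, geometric multiplicity = 1

Determining the block sizes for each eigenvalue:
  λ = 5: with am = 4 and gm = 2, the partition is not yet determined (e.g. several partitions of 4 into 2 parts exist). Let N = A − (5)·I. Computing rank(N^1) = 3, rank(N^2) = 1; the number of blocks of size ≥ j is rank(N^{j−1}) − rank(N^j), giving [2, 2]. So we have 2 block(s) of size 2 → block sizes [2, 2]
  λ = 6: one block (gm = 1), so the single block has size am = 1 → block sizes [1]

Assembling the blocks gives a Jordan form
J =
  [5, 1, 0, 0, 0]
  [0, 5, 0, 0, 0]
  [0, 0, 5, 1, 0]
  [0, 0, 0, 5, 0]
  [0, 0, 0, 0, 6]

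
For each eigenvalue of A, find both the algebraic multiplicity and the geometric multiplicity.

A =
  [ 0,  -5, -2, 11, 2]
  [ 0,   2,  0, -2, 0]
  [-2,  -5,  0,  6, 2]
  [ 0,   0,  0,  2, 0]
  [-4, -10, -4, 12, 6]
λ = 2: alg = 5, geom = 3

Step 1 — factor the characteristic polynomial to read off the algebraic multiplicities:
  χ_A(x) = (x - 2)^5

Step 2 — compute geometric multiplicities via the rank-nullity identity g(λ) = n − rank(A − λI):
  rank(A − (2)·I) = 2, so dim ker(A − (2)·I) = n − 2 = 3

Summary:
  λ = 2: algebraic multiplicity = 5, geometric multiplicity = 3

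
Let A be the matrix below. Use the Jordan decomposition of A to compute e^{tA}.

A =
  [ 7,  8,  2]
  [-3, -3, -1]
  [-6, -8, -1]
e^{tA} =
  [6*t*exp(t) + exp(t), 8*t*exp(t), 2*t*exp(t)]
  [-3*t*exp(t), -4*t*exp(t) + exp(t), -t*exp(t)]
  [-6*t*exp(t), -8*t*exp(t), -2*t*exp(t) + exp(t)]

Strategy: write A = P · J · P⁻¹ where J is a Jordan canonical form, so e^{tA} = P · e^{tJ} · P⁻¹, and e^{tJ} can be computed block-by-block.

A has Jordan form
J =
  [1, 1, 0]
  [0, 1, 0]
  [0, 0, 1]
(up to reordering of blocks).

Per-block formulas:
  For a 2×2 Jordan block J_2(1): exp(t · J_2(1)) = e^(1t)·(I + t·N), where N is the 2×2 nilpotent shift.
  For a 1×1 block at λ = 1: exp(t · [1]) = [e^(1t)].

After assembling e^{tJ} and conjugating by P, we get:

e^{tA} =
  [6*t*exp(t) + exp(t), 8*t*exp(t), 2*t*exp(t)]
  [-3*t*exp(t), -4*t*exp(t) + exp(t), -t*exp(t)]
  [-6*t*exp(t), -8*t*exp(t), -2*t*exp(t) + exp(t)]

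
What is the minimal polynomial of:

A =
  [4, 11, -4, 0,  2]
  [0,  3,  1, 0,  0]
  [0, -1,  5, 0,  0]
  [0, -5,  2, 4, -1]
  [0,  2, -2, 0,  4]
x^3 - 12*x^2 + 48*x - 64

The characteristic polynomial is χ_A(x) = (x - 4)^5, so the eigenvalues are known. The minimal polynomial is
  m_A(x) = Π_λ (x − λ)^{k_λ}
where k_λ is the size of the *largest* Jordan block for λ (equivalently, the smallest k with (A − λI)^k v = 0 for every generalised eigenvector v of λ).

  λ = 4: largest Jordan block has size 3, contributing (x − 4)^3

So m_A(x) = (x - 4)^3 = x^3 - 12*x^2 + 48*x - 64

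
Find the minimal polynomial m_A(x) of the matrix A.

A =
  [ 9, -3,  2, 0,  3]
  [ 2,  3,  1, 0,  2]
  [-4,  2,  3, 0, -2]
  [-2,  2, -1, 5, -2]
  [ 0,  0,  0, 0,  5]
x^3 - 15*x^2 + 75*x - 125

The characteristic polynomial is χ_A(x) = (x - 5)^5, so the eigenvalues are known. The minimal polynomial is
  m_A(x) = Π_λ (x − λ)^{k_λ}
where k_λ is the size of the *largest* Jordan block for λ (equivalently, the smallest k with (A − λI)^k v = 0 for every generalised eigenvector v of λ).

  λ = 5: largest Jordan block has size 3, contributing (x − 5)^3

So m_A(x) = (x - 5)^3 = x^3 - 15*x^2 + 75*x - 125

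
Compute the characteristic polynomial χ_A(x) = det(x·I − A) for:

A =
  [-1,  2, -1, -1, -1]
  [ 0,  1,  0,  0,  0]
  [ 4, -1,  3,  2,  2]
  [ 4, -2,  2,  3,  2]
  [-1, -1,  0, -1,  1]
x^5 - 7*x^4 + 19*x^3 - 25*x^2 + 16*x - 4

Expanding det(x·I − A) (e.g. by cofactor expansion or by noting that A is similar to its Jordan form J, which has the same characteristic polynomial as A) gives
  χ_A(x) = x^5 - 7*x^4 + 19*x^3 - 25*x^2 + 16*x - 4
which factors as (x - 2)^2*(x - 1)^3. The eigenvalues (with algebraic multiplicities) are λ = 1 with multiplicity 3, λ = 2 with multiplicity 2.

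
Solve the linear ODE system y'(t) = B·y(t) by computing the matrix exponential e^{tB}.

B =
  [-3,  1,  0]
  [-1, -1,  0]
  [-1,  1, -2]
e^{tB} =
  [-t*exp(-2*t) + exp(-2*t), t*exp(-2*t), 0]
  [-t*exp(-2*t), t*exp(-2*t) + exp(-2*t), 0]
  [-t*exp(-2*t), t*exp(-2*t), exp(-2*t)]

Strategy: write B = P · J · P⁻¹ where J is a Jordan canonical form, so e^{tB} = P · e^{tJ} · P⁻¹, and e^{tJ} can be computed block-by-block.

B has Jordan form
J =
  [-2,  1,  0]
  [ 0, -2,  0]
  [ 0,  0, -2]
(up to reordering of blocks).

Per-block formulas:
  For a 1×1 block at λ = -2: exp(t · [-2]) = [e^(-2t)].
  For a 2×2 Jordan block J_2(-2): exp(t · J_2(-2)) = e^(-2t)·(I + t·N), where N is the 2×2 nilpotent shift.

After assembling e^{tJ} and conjugating by P, we get:

e^{tB} =
  [-t*exp(-2*t) + exp(-2*t), t*exp(-2*t), 0]
  [-t*exp(-2*t), t*exp(-2*t) + exp(-2*t), 0]
  [-t*exp(-2*t), t*exp(-2*t), exp(-2*t)]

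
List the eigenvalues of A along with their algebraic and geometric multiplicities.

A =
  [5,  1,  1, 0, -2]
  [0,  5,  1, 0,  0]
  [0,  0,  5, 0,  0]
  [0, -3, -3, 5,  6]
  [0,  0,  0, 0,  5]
λ = 5: alg = 5, geom = 3

Step 1 — factor the characteristic polynomial to read off the algebraic multiplicities:
  χ_A(x) = (x - 5)^5

Step 2 — compute geometric multiplicities via the rank-nullity identity g(λ) = n − rank(A − λI):
  rank(A − (5)·I) = 2, so dim ker(A − (5)·I) = n − 2 = 3

Summary:
  λ = 5: algebraic multiplicity = 5, geometric multiplicity = 3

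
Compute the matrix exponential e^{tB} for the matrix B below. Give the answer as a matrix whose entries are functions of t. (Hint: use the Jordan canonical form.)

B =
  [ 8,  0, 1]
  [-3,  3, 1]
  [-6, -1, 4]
e^{tB} =
  [3*t^2*exp(5*t)/2 + 3*t*exp(5*t) + exp(5*t), -t^2*exp(5*t)/2, t^2*exp(5*t) + t*exp(5*t)]
  [-9*t^2*exp(5*t)/2 - 3*t*exp(5*t), 3*t^2*exp(5*t)/2 - 2*t*exp(5*t) + exp(5*t), -3*t^2*exp(5*t) + t*exp(5*t)]
  [-9*t^2*exp(5*t)/2 - 6*t*exp(5*t), 3*t^2*exp(5*t)/2 - t*exp(5*t), -3*t^2*exp(5*t) - t*exp(5*t) + exp(5*t)]

Strategy: write B = P · J · P⁻¹ where J is a Jordan canonical form, so e^{tB} = P · e^{tJ} · P⁻¹, and e^{tJ} can be computed block-by-block.

B has Jordan form
J =
  [5, 1, 0]
  [0, 5, 1]
  [0, 0, 5]
(up to reordering of blocks).

Per-block formulas:
  For a 3×3 Jordan block J_3(5): exp(t · J_3(5)) = e^(5t)·(I + t·N + (t^2/2)·N^2), where N is the 3×3 nilpotent shift.

After assembling e^{tJ} and conjugating by P, we get:

e^{tB} =
  [3*t^2*exp(5*t)/2 + 3*t*exp(5*t) + exp(5*t), -t^2*exp(5*t)/2, t^2*exp(5*t) + t*exp(5*t)]
  [-9*t^2*exp(5*t)/2 - 3*t*exp(5*t), 3*t^2*exp(5*t)/2 - 2*t*exp(5*t) + exp(5*t), -3*t^2*exp(5*t) + t*exp(5*t)]
  [-9*t^2*exp(5*t)/2 - 6*t*exp(5*t), 3*t^2*exp(5*t)/2 - t*exp(5*t), -3*t^2*exp(5*t) - t*exp(5*t) + exp(5*t)]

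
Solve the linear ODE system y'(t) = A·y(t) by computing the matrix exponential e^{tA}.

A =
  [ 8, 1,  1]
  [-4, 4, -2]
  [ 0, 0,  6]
e^{tA} =
  [2*t*exp(6*t) + exp(6*t), t*exp(6*t), t*exp(6*t)]
  [-4*t*exp(6*t), -2*t*exp(6*t) + exp(6*t), -2*t*exp(6*t)]
  [0, 0, exp(6*t)]

Strategy: write A = P · J · P⁻¹ where J is a Jordan canonical form, so e^{tA} = P · e^{tJ} · P⁻¹, and e^{tJ} can be computed block-by-block.

A has Jordan form
J =
  [6, 1, 0]
  [0, 6, 0]
  [0, 0, 6]
(up to reordering of blocks).

Per-block formulas:
  For a 2×2 Jordan block J_2(6): exp(t · J_2(6)) = e^(6t)·(I + t·N), where N is the 2×2 nilpotent shift.
  For a 1×1 block at λ = 6: exp(t · [6]) = [e^(6t)].

After assembling e^{tJ} and conjugating by P, we get:

e^{tA} =
  [2*t*exp(6*t) + exp(6*t), t*exp(6*t), t*exp(6*t)]
  [-4*t*exp(6*t), -2*t*exp(6*t) + exp(6*t), -2*t*exp(6*t)]
  [0, 0, exp(6*t)]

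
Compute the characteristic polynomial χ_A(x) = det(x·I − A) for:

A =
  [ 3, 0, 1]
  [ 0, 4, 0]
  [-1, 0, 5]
x^3 - 12*x^2 + 48*x - 64

Expanding det(x·I − A) (e.g. by cofactor expansion or by noting that A is similar to its Jordan form J, which has the same characteristic polynomial as A) gives
  χ_A(x) = x^3 - 12*x^2 + 48*x - 64
which factors as (x - 4)^3. The eigenvalues (with algebraic multiplicities) are λ = 4 with multiplicity 3.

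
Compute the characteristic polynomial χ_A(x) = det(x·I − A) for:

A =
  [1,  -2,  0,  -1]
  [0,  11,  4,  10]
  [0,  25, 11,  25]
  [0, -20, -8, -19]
x^4 - 4*x^3 + 6*x^2 - 4*x + 1

Expanding det(x·I − A) (e.g. by cofactor expansion or by noting that A is similar to its Jordan form J, which has the same characteristic polynomial as A) gives
  χ_A(x) = x^4 - 4*x^3 + 6*x^2 - 4*x + 1
which factors as (x - 1)^4. The eigenvalues (with algebraic multiplicities) are λ = 1 with multiplicity 4.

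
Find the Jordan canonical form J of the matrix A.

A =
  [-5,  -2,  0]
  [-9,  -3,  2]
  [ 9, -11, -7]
J_3(-5)

The characteristic polynomial is
  det(x·I − A) = x^3 + 15*x^2 + 75*x + 125 = (x + 5)^3

Eigenvalues and multiplicities (the geometric multiplicity of λ is n − rank(A − λI), which equals the number of Jordan blocks for λ):
  λ = -5: algebraic multiplicity = 3, geometric multiplicity = 1

Determining the block sizes for each eigenvalue:
  λ = -5: one block (gm = 1), so the single block has size am = 3 → block sizes [3]

Assembling the blocks gives a Jordan form
J =
  [-5,  1,  0]
  [ 0, -5,  1]
  [ 0,  0, -5]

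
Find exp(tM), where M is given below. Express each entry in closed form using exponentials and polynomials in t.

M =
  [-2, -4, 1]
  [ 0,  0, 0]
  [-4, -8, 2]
e^{tM} =
  [1 - 2*t, -4*t, t]
  [0, 1, 0]
  [-4*t, -8*t, 2*t + 1]

Strategy: write M = P · J · P⁻¹ where J is a Jordan canonical form, so e^{tM} = P · e^{tJ} · P⁻¹, and e^{tJ} can be computed block-by-block.

M has Jordan form
J =
  [0, 1, 0]
  [0, 0, 0]
  [0, 0, 0]
(up to reordering of blocks).

Per-block formulas:
  For a 1×1 block at λ = 0: exp(t · [0]) = [e^(0t)].
  For a 2×2 Jordan block J_2(0): exp(t · J_2(0)) = e^(0t)·(I + t·N), where N is the 2×2 nilpotent shift.

After assembling e^{tJ} and conjugating by P, we get:

e^{tM} =
  [1 - 2*t, -4*t, t]
  [0, 1, 0]
  [-4*t, -8*t, 2*t + 1]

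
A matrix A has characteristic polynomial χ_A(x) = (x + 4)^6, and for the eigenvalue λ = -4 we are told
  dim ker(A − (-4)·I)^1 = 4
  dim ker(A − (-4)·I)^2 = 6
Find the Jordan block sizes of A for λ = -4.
Block sizes for λ = -4: [2, 2, 1, 1]

From the dimensions of kernels of powers, the number of Jordan blocks of size at least j is d_j − d_{j−1} where d_j = dim ker(N^j) (with d_0 = 0). Computing the differences gives [4, 2].
The number of blocks of size exactly k is (#blocks of size ≥ k) − (#blocks of size ≥ k + 1), so the partition is: 2 block(s) of size 1, 2 block(s) of size 2.
In nonincreasing order the block sizes are [2, 2, 1, 1].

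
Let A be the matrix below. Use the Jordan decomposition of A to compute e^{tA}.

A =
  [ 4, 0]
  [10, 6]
e^{tA} =
  [exp(4*t), 0]
  [5*exp(6*t) - 5*exp(4*t), exp(6*t)]

Strategy: write A = P · J · P⁻¹ where J is a Jordan canonical form, so e^{tA} = P · e^{tJ} · P⁻¹, and e^{tJ} can be computed block-by-block.

A has Jordan form
J =
  [4, 0]
  [0, 6]
(up to reordering of blocks).

Per-block formulas:
  For a 1×1 block at λ = 6: exp(t · [6]) = [e^(6t)].
  For a 1×1 block at λ = 4: exp(t · [4]) = [e^(4t)].

After assembling e^{tJ} and conjugating by P, we get:

e^{tA} =
  [exp(4*t), 0]
  [5*exp(6*t) - 5*exp(4*t), exp(6*t)]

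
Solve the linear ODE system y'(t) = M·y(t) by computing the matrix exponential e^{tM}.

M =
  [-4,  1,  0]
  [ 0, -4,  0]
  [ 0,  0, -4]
e^{tM} =
  [exp(-4*t), t*exp(-4*t), 0]
  [0, exp(-4*t), 0]
  [0, 0, exp(-4*t)]

Strategy: write M = P · J · P⁻¹ where J is a Jordan canonical form, so e^{tM} = P · e^{tJ} · P⁻¹, and e^{tJ} can be computed block-by-block.

M has Jordan form
J =
  [-4,  1,  0]
  [ 0, -4,  0]
  [ 0,  0, -4]
(up to reordering of blocks).

Per-block formulas:
  For a 1×1 block at λ = -4: exp(t · [-4]) = [e^(-4t)].
  For a 2×2 Jordan block J_2(-4): exp(t · J_2(-4)) = e^(-4t)·(I + t·N), where N is the 2×2 nilpotent shift.

After assembling e^{tJ} and conjugating by P, we get:

e^{tM} =
  [exp(-4*t), t*exp(-4*t), 0]
  [0, exp(-4*t), 0]
  [0, 0, exp(-4*t)]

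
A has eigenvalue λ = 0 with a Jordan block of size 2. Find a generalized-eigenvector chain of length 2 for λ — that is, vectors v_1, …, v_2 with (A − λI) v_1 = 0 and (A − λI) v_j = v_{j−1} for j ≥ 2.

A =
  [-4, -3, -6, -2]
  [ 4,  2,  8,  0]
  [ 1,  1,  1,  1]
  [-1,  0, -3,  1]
A Jordan chain for λ = 0 of length 2:
v_1 = (-4, 4, 1, -1)ᵀ
v_2 = (1, 0, 0, 0)ᵀ

Let N = A − (0)·I. We want v_2 with N^2 v_2 = 0 but N^1 v_2 ≠ 0; then v_{j-1} := N · v_j for j = 2, …, 2.

Pick v_2 = (1, 0, 0, 0)ᵀ.
Then v_1 = N · v_2 = (-4, 4, 1, -1)ᵀ.

Sanity check: (A − (0)·I) v_1 = (0, 0, 0, 0)ᵀ = 0. ✓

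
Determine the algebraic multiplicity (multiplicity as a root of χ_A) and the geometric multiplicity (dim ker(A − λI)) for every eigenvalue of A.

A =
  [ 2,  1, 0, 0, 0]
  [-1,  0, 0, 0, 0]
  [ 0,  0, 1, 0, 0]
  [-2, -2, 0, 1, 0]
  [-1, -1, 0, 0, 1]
λ = 1: alg = 5, geom = 4

Step 1 — factor the characteristic polynomial to read off the algebraic multiplicities:
  χ_A(x) = (x - 1)^5

Step 2 — compute geometric multiplicities via the rank-nullity identity g(λ) = n − rank(A − λI):
  rank(A − (1)·I) = 1, so dim ker(A − (1)·I) = n − 1 = 4

Summary:
  λ = 1: algebraic multiplicity = 5, geometric multiplicity = 4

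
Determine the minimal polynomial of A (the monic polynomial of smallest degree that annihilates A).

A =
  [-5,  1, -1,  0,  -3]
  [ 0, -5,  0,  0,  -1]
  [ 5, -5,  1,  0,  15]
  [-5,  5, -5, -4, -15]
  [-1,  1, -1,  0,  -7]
x^3 + 12*x^2 + 48*x + 64

The characteristic polynomial is χ_A(x) = (x + 4)^5, so the eigenvalues are known. The minimal polynomial is
  m_A(x) = Π_λ (x − λ)^{k_λ}
where k_λ is the size of the *largest* Jordan block for λ (equivalently, the smallest k with (A − λI)^k v = 0 for every generalised eigenvector v of λ).

  λ = -4: largest Jordan block has size 3, contributing (x + 4)^3

So m_A(x) = (x + 4)^3 = x^3 + 12*x^2 + 48*x + 64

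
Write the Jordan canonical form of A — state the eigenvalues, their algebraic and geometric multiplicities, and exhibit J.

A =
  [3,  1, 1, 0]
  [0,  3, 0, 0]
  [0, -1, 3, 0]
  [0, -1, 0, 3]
J_3(3) ⊕ J_1(3)

The characteristic polynomial is
  det(x·I − A) = x^4 - 12*x^3 + 54*x^2 - 108*x + 81 = (x - 3)^4

Eigenvalues and multiplicities (the geometric multiplicity of λ is n − rank(A − λI), which equals the number of Jordan blocks for λ):
  λ = 3: algebraic multiplicity = 4, geometric multiplicity = 2

Determining the block sizes for each eigenvalue:
  λ = 3: with am = 4 and gm = 2, the partition is not yet determined (e.g. several partitions of 4 into 2 parts exist). Let N = A − (3)·I. Computing rank(N^1) = 2, rank(N^2) = 1, rank(N^3) = 0; the number of blocks of size ≥ j is rank(N^{j−1}) − rank(N^j), giving [2, 1, 1]. So we have 1 block(s) of size 3, 1 block(s) of size 1 → block sizes [3, 1]

Assembling the blocks gives a Jordan form
J =
  [3, 1, 0, 0]
  [0, 3, 1, 0]
  [0, 0, 3, 0]
  [0, 0, 0, 3]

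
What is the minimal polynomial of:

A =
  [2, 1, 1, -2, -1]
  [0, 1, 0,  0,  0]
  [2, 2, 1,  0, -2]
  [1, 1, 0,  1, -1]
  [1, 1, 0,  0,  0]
x^3 - 3*x^2 + 3*x - 1

The characteristic polynomial is χ_A(x) = (x - 1)^5, so the eigenvalues are known. The minimal polynomial is
  m_A(x) = Π_λ (x − λ)^{k_λ}
where k_λ is the size of the *largest* Jordan block for λ (equivalently, the smallest k with (A − λI)^k v = 0 for every generalised eigenvector v of λ).

  λ = 1: largest Jordan block has size 3, contributing (x − 1)^3

So m_A(x) = (x - 1)^3 = x^3 - 3*x^2 + 3*x - 1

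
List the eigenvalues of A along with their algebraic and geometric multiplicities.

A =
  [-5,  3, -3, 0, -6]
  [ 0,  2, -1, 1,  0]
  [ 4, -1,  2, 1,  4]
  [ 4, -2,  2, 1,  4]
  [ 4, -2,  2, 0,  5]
λ = 1: alg = 5, geom = 3

Step 1 — factor the characteristic polynomial to read off the algebraic multiplicities:
  χ_A(x) = (x - 1)^5

Step 2 — compute geometric multiplicities via the rank-nullity identity g(λ) = n − rank(A − λI):
  rank(A − (1)·I) = 2, so dim ker(A − (1)·I) = n − 2 = 3

Summary:
  λ = 1: algebraic multiplicity = 5, geometric multiplicity = 3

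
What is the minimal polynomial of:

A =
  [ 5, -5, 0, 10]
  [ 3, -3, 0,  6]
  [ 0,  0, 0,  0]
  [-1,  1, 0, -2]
x^2

The characteristic polynomial is χ_A(x) = x^4, so the eigenvalues are known. The minimal polynomial is
  m_A(x) = Π_λ (x − λ)^{k_λ}
where k_λ is the size of the *largest* Jordan block for λ (equivalently, the smallest k with (A − λI)^k v = 0 for every generalised eigenvector v of λ).

  λ = 0: largest Jordan block has size 2, contributing (x − 0)^2

So m_A(x) = x^2 = x^2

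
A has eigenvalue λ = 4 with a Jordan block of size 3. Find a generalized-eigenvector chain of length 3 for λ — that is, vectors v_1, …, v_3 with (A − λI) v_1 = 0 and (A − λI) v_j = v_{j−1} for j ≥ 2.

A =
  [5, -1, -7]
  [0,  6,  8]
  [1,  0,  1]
A Jordan chain for λ = 4 of length 3:
v_1 = (-6, 8, -2)ᵀ
v_2 = (1, 0, 1)ᵀ
v_3 = (1, 0, 0)ᵀ

Let N = A − (4)·I. We want v_3 with N^3 v_3 = 0 but N^2 v_3 ≠ 0; then v_{j-1} := N · v_j for j = 3, …, 2.

Pick v_3 = (1, 0, 0)ᵀ.
Then v_2 = N · v_3 = (1, 0, 1)ᵀ.
Then v_1 = N · v_2 = (-6, 8, -2)ᵀ.

Sanity check: (A − (4)·I) v_1 = (0, 0, 0)ᵀ = 0. ✓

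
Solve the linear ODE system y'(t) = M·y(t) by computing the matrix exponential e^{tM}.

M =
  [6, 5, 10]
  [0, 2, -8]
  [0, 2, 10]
e^{tM} =
  [exp(6*t), 5*t*exp(6*t), 10*t*exp(6*t)]
  [0, -4*t*exp(6*t) + exp(6*t), -8*t*exp(6*t)]
  [0, 2*t*exp(6*t), 4*t*exp(6*t) + exp(6*t)]

Strategy: write M = P · J · P⁻¹ where J is a Jordan canonical form, so e^{tM} = P · e^{tJ} · P⁻¹, and e^{tJ} can be computed block-by-block.

M has Jordan form
J =
  [6, 1, 0]
  [0, 6, 0]
  [0, 0, 6]
(up to reordering of blocks).

Per-block formulas:
  For a 1×1 block at λ = 6: exp(t · [6]) = [e^(6t)].
  For a 2×2 Jordan block J_2(6): exp(t · J_2(6)) = e^(6t)·(I + t·N), where N is the 2×2 nilpotent shift.

After assembling e^{tJ} and conjugating by P, we get:

e^{tM} =
  [exp(6*t), 5*t*exp(6*t), 10*t*exp(6*t)]
  [0, -4*t*exp(6*t) + exp(6*t), -8*t*exp(6*t)]
  [0, 2*t*exp(6*t), 4*t*exp(6*t) + exp(6*t)]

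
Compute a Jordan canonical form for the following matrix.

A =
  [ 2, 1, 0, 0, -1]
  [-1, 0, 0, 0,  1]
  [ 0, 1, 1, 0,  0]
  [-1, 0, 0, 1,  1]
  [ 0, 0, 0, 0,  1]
J_3(1) ⊕ J_1(1) ⊕ J_1(1)

The characteristic polynomial is
  det(x·I − A) = x^5 - 5*x^4 + 10*x^3 - 10*x^2 + 5*x - 1 = (x - 1)^5

Eigenvalues and multiplicities (the geometric multiplicity of λ is n − rank(A − λI), which equals the number of Jordan blocks for λ):
  λ = 1: algebraic multiplicity = 5, geometric multiplicity = 3

Determining the block sizes for each eigenvalue:
  λ = 1: with am = 5 and gm = 3, the partition is not yet determined (e.g. several partitions of 5 into 3 parts exist). Let N = A − (1)·I. Computing rank(N^1) = 2, rank(N^2) = 1, rank(N^3) = 0; the number of blocks of size ≥ j is rank(N^{j−1}) − rank(N^j), giving [3, 1, 1]. So we have 1 block(s) of size 3, 2 block(s) of size 1 → block sizes [3, 1, 1]

Assembling the blocks gives a Jordan form
J =
  [1, 1, 0, 0, 0]
  [0, 1, 1, 0, 0]
  [0, 0, 1, 0, 0]
  [0, 0, 0, 1, 0]
  [0, 0, 0, 0, 1]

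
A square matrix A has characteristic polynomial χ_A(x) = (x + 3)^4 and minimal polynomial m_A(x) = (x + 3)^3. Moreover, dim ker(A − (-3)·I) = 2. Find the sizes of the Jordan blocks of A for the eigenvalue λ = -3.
Block sizes for λ = -3: [3, 1]

Step 1 — from the characteristic polynomial, algebraic multiplicity of λ = -3 is 4. From dim ker(A − (-3)·I) = 2, there are exactly 2 Jordan blocks for λ = -3.
Step 2 — from the minimal polynomial, the factor (x + 3)^3 tells us the largest block for λ = -3 has size 3.
Step 3 — with total size 4, 2 blocks, and largest block 3, the block sizes (in nonincreasing order) are [3, 1].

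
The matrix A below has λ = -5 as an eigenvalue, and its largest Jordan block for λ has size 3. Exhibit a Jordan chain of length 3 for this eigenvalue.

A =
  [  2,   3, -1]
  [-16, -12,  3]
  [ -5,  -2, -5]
A Jordan chain for λ = -5 of length 3:
v_1 = (6, -15, -3)ᵀ
v_2 = (7, -16, -5)ᵀ
v_3 = (1, 0, 0)ᵀ

Let N = A − (-5)·I. We want v_3 with N^3 v_3 = 0 but N^2 v_3 ≠ 0; then v_{j-1} := N · v_j for j = 3, …, 2.

Pick v_3 = (1, 0, 0)ᵀ.
Then v_2 = N · v_3 = (7, -16, -5)ᵀ.
Then v_1 = N · v_2 = (6, -15, -3)ᵀ.

Sanity check: (A − (-5)·I) v_1 = (0, 0, 0)ᵀ = 0. ✓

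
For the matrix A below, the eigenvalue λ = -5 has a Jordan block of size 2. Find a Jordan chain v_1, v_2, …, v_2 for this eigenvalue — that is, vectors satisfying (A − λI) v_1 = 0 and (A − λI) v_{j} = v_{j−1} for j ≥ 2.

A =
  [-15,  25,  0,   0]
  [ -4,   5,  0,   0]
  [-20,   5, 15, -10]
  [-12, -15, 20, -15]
A Jordan chain for λ = -5 of length 2:
v_1 = (-45, -18, -45, -9)ᵀ
v_2 = (2, -1, 0, 0)ᵀ

Let N = A − (-5)·I. We want v_2 with N^2 v_2 = 0 but N^1 v_2 ≠ 0; then v_{j-1} := N · v_j for j = 2, …, 2.

Pick v_2 = (2, -1, 0, 0)ᵀ.
Then v_1 = N · v_2 = (-45, -18, -45, -9)ᵀ.

Sanity check: (A − (-5)·I) v_1 = (0, 0, 0, 0)ᵀ = 0. ✓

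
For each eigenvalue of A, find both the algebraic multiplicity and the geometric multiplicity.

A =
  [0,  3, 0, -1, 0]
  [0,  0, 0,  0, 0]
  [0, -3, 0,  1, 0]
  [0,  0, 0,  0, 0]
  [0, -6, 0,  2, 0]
λ = 0: alg = 5, geom = 4

Step 1 — factor the characteristic polynomial to read off the algebraic multiplicities:
  χ_A(x) = x^5

Step 2 — compute geometric multiplicities via the rank-nullity identity g(λ) = n − rank(A − λI):
  rank(A − (0)·I) = 1, so dim ker(A − (0)·I) = n − 1 = 4

Summary:
  λ = 0: algebraic multiplicity = 5, geometric multiplicity = 4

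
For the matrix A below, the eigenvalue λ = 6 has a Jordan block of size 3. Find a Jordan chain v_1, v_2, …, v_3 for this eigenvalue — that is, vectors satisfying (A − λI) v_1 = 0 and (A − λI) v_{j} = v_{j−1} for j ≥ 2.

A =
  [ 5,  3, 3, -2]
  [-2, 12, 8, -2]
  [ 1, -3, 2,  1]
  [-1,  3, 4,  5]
A Jordan chain for λ = 6 of length 3:
v_1 = (1, 2, -1, 1)ᵀ
v_2 = (3, 8, -4, 4)ᵀ
v_3 = (0, 0, 1, 0)ᵀ

Let N = A − (6)·I. We want v_3 with N^3 v_3 = 0 but N^2 v_3 ≠ 0; then v_{j-1} := N · v_j for j = 3, …, 2.

Pick v_3 = (0, 0, 1, 0)ᵀ.
Then v_2 = N · v_3 = (3, 8, -4, 4)ᵀ.
Then v_1 = N · v_2 = (1, 2, -1, 1)ᵀ.

Sanity check: (A − (6)·I) v_1 = (0, 0, 0, 0)ᵀ = 0. ✓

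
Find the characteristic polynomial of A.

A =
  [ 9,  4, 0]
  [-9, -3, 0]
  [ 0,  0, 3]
x^3 - 9*x^2 + 27*x - 27

Expanding det(x·I − A) (e.g. by cofactor expansion or by noting that A is similar to its Jordan form J, which has the same characteristic polynomial as A) gives
  χ_A(x) = x^3 - 9*x^2 + 27*x - 27
which factors as (x - 3)^3. The eigenvalues (with algebraic multiplicities) are λ = 3 with multiplicity 3.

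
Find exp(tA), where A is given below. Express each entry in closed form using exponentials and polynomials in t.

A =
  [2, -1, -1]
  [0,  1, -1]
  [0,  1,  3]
e^{tA} =
  [exp(2*t), -t*exp(2*t), -t*exp(2*t)]
  [0, -t*exp(2*t) + exp(2*t), -t*exp(2*t)]
  [0, t*exp(2*t), t*exp(2*t) + exp(2*t)]

Strategy: write A = P · J · P⁻¹ where J is a Jordan canonical form, so e^{tA} = P · e^{tJ} · P⁻¹, and e^{tJ} can be computed block-by-block.

A has Jordan form
J =
  [2, 1, 0]
  [0, 2, 0]
  [0, 0, 2]
(up to reordering of blocks).

Per-block formulas:
  For a 1×1 block at λ = 2: exp(t · [2]) = [e^(2t)].
  For a 2×2 Jordan block J_2(2): exp(t · J_2(2)) = e^(2t)·(I + t·N), where N is the 2×2 nilpotent shift.

After assembling e^{tJ} and conjugating by P, we get:

e^{tA} =
  [exp(2*t), -t*exp(2*t), -t*exp(2*t)]
  [0, -t*exp(2*t) + exp(2*t), -t*exp(2*t)]
  [0, t*exp(2*t), t*exp(2*t) + exp(2*t)]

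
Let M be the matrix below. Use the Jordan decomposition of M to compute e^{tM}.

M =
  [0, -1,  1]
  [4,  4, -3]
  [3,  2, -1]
e^{tM} =
  [-t*exp(t) + exp(t), -t*exp(t), t*exp(t)]
  [-t^2*exp(t)/2 + 4*t*exp(t), -t^2*exp(t)/2 + 3*t*exp(t) + exp(t), t^2*exp(t)/2 - 3*t*exp(t)]
  [-t^2*exp(t)/2 + 3*t*exp(t), -t^2*exp(t)/2 + 2*t*exp(t), t^2*exp(t)/2 - 2*t*exp(t) + exp(t)]

Strategy: write M = P · J · P⁻¹ where J is a Jordan canonical form, so e^{tM} = P · e^{tJ} · P⁻¹, and e^{tJ} can be computed block-by-block.

M has Jordan form
J =
  [1, 1, 0]
  [0, 1, 1]
  [0, 0, 1]
(up to reordering of blocks).

Per-block formulas:
  For a 3×3 Jordan block J_3(1): exp(t · J_3(1)) = e^(1t)·(I + t·N + (t^2/2)·N^2), where N is the 3×3 nilpotent shift.

After assembling e^{tJ} and conjugating by P, we get:

e^{tM} =
  [-t*exp(t) + exp(t), -t*exp(t), t*exp(t)]
  [-t^2*exp(t)/2 + 4*t*exp(t), -t^2*exp(t)/2 + 3*t*exp(t) + exp(t), t^2*exp(t)/2 - 3*t*exp(t)]
  [-t^2*exp(t)/2 + 3*t*exp(t), -t^2*exp(t)/2 + 2*t*exp(t), t^2*exp(t)/2 - 2*t*exp(t) + exp(t)]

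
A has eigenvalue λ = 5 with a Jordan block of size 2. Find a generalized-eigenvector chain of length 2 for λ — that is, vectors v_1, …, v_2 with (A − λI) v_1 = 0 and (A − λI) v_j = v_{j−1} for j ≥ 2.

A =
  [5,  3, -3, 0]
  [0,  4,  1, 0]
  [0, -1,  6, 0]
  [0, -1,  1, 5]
A Jordan chain for λ = 5 of length 2:
v_1 = (3, -1, -1, -1)ᵀ
v_2 = (0, 1, 0, 0)ᵀ

Let N = A − (5)·I. We want v_2 with N^2 v_2 = 0 but N^1 v_2 ≠ 0; then v_{j-1} := N · v_j for j = 2, …, 2.

Pick v_2 = (0, 1, 0, 0)ᵀ.
Then v_1 = N · v_2 = (3, -1, -1, -1)ᵀ.

Sanity check: (A − (5)·I) v_1 = (0, 0, 0, 0)ᵀ = 0. ✓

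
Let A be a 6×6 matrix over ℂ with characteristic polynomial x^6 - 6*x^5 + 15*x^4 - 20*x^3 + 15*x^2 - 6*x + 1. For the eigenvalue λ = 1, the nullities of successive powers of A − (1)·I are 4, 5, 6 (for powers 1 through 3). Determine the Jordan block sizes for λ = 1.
Block sizes for λ = 1: [3, 1, 1, 1]

From the dimensions of kernels of powers, the number of Jordan blocks of size at least j is d_j − d_{j−1} where d_j = dim ker(N^j) (with d_0 = 0). Computing the differences gives [4, 1, 1].
The number of blocks of size exactly k is (#blocks of size ≥ k) − (#blocks of size ≥ k + 1), so the partition is: 3 block(s) of size 1, 1 block(s) of size 3.
In nonincreasing order the block sizes are [3, 1, 1, 1].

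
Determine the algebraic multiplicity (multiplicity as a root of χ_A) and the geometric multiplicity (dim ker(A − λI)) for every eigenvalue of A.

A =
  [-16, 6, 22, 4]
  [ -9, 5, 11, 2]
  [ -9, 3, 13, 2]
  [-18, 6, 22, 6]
λ = 2: alg = 4, geom = 3

Step 1 — factor the characteristic polynomial to read off the algebraic multiplicities:
  χ_A(x) = (x - 2)^4

Step 2 — compute geometric multiplicities via the rank-nullity identity g(λ) = n − rank(A − λI):
  rank(A − (2)·I) = 1, so dim ker(A − (2)·I) = n − 1 = 3

Summary:
  λ = 2: algebraic multiplicity = 4, geometric multiplicity = 3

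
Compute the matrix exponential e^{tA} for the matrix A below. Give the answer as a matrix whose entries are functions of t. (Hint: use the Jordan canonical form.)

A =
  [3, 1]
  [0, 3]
e^{tA} =
  [exp(3*t), t*exp(3*t)]
  [0, exp(3*t)]

Strategy: write A = P · J · P⁻¹ where J is a Jordan canonical form, so e^{tA} = P · e^{tJ} · P⁻¹, and e^{tJ} can be computed block-by-block.

A has Jordan form
J =
  [3, 1]
  [0, 3]
(up to reordering of blocks).

Per-block formulas:
  For a 2×2 Jordan block J_2(3): exp(t · J_2(3)) = e^(3t)·(I + t·N), where N is the 2×2 nilpotent shift.

After assembling e^{tJ} and conjugating by P, we get:

e^{tA} =
  [exp(3*t), t*exp(3*t)]
  [0, exp(3*t)]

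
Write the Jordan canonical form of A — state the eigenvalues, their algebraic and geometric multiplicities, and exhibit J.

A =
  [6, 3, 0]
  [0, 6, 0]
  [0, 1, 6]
J_2(6) ⊕ J_1(6)

The characteristic polynomial is
  det(x·I − A) = x^3 - 18*x^2 + 108*x - 216 = (x - 6)^3

Eigenvalues and multiplicities (the geometric multiplicity of λ is n − rank(A − λI), which equals the number of Jordan blocks for λ):
  λ = 6: algebraic multiplicity = 3, geometric multiplicity = 2

Determining the block sizes for each eigenvalue:
  λ = 6: 2 blocks summing to 3 forces exactly one block of size 2 and the rest size 1 → block sizes [2, 1]

Assembling the blocks gives a Jordan form
J =
  [6, 1, 0]
  [0, 6, 0]
  [0, 0, 6]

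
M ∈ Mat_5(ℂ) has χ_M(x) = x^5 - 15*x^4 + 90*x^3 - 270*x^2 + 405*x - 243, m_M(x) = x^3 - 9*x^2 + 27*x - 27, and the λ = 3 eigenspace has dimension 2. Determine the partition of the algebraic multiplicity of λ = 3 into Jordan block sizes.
Block sizes for λ = 3: [3, 2]

Step 1 — from the characteristic polynomial, algebraic multiplicity of λ = 3 is 5. From dim ker(M − (3)·I) = 2, there are exactly 2 Jordan blocks for λ = 3.
Step 2 — from the minimal polynomial, the factor (x − 3)^3 tells us the largest block for λ = 3 has size 3.
Step 3 — with total size 5, 2 blocks, and largest block 3, the block sizes (in nonincreasing order) are [3, 2].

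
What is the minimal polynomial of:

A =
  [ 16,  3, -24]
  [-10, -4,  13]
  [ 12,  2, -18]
x^3 + 6*x^2 + 12*x + 8

The characteristic polynomial is χ_A(x) = (x + 2)^3, so the eigenvalues are known. The minimal polynomial is
  m_A(x) = Π_λ (x − λ)^{k_λ}
where k_λ is the size of the *largest* Jordan block for λ (equivalently, the smallest k with (A − λI)^k v = 0 for every generalised eigenvector v of λ).

  λ = -2: largest Jordan block has size 3, contributing (x + 2)^3

So m_A(x) = (x + 2)^3 = x^3 + 6*x^2 + 12*x + 8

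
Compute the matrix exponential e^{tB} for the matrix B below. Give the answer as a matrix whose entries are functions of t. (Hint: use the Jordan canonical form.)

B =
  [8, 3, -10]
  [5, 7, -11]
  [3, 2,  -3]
e^{tB} =
  [t^2*exp(4*t)/2 + 4*t*exp(4*t) + exp(4*t), t^2*exp(4*t)/2 + 3*t*exp(4*t), -3*t^2*exp(4*t)/2 - 10*t*exp(4*t)]
  [t^2*exp(4*t) + 5*t*exp(4*t), t^2*exp(4*t) + 3*t*exp(4*t) + exp(4*t), -3*t^2*exp(4*t) - 11*t*exp(4*t)]
  [t^2*exp(4*t)/2 + 3*t*exp(4*t), t^2*exp(4*t)/2 + 2*t*exp(4*t), -3*t^2*exp(4*t)/2 - 7*t*exp(4*t) + exp(4*t)]

Strategy: write B = P · J · P⁻¹ where J is a Jordan canonical form, so e^{tB} = P · e^{tJ} · P⁻¹, and e^{tJ} can be computed block-by-block.

B has Jordan form
J =
  [4, 1, 0]
  [0, 4, 1]
  [0, 0, 4]
(up to reordering of blocks).

Per-block formulas:
  For a 3×3 Jordan block J_3(4): exp(t · J_3(4)) = e^(4t)·(I + t·N + (t^2/2)·N^2), where N is the 3×3 nilpotent shift.

After assembling e^{tJ} and conjugating by P, we get:

e^{tB} =
  [t^2*exp(4*t)/2 + 4*t*exp(4*t) + exp(4*t), t^2*exp(4*t)/2 + 3*t*exp(4*t), -3*t^2*exp(4*t)/2 - 10*t*exp(4*t)]
  [t^2*exp(4*t) + 5*t*exp(4*t), t^2*exp(4*t) + 3*t*exp(4*t) + exp(4*t), -3*t^2*exp(4*t) - 11*t*exp(4*t)]
  [t^2*exp(4*t)/2 + 3*t*exp(4*t), t^2*exp(4*t)/2 + 2*t*exp(4*t), -3*t^2*exp(4*t)/2 - 7*t*exp(4*t) + exp(4*t)]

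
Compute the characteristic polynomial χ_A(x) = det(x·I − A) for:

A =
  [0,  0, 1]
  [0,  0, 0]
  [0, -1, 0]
x^3

Expanding det(x·I − A) (e.g. by cofactor expansion or by noting that A is similar to its Jordan form J, which has the same characteristic polynomial as A) gives
  χ_A(x) = x^3
which factors as x^3. The eigenvalues (with algebraic multiplicities) are λ = 0 with multiplicity 3.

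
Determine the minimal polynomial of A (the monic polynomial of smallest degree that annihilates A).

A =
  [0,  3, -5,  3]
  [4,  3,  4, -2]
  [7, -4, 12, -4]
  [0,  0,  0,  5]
x^3 - 15*x^2 + 75*x - 125

The characteristic polynomial is χ_A(x) = (x - 5)^4, so the eigenvalues are known. The minimal polynomial is
  m_A(x) = Π_λ (x − λ)^{k_λ}
where k_λ is the size of the *largest* Jordan block for λ (equivalently, the smallest k with (A − λI)^k v = 0 for every generalised eigenvector v of λ).

  λ = 5: largest Jordan block has size 3, contributing (x − 5)^3

So m_A(x) = (x - 5)^3 = x^3 - 15*x^2 + 75*x - 125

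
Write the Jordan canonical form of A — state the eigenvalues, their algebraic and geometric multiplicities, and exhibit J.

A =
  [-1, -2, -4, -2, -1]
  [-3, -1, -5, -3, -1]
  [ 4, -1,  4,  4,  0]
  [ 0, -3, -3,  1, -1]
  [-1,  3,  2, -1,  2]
J_3(1) ⊕ J_2(1)

The characteristic polynomial is
  det(x·I − A) = x^5 - 5*x^4 + 10*x^3 - 10*x^2 + 5*x - 1 = (x - 1)^5

Eigenvalues and multiplicities (the geometric multiplicity of λ is n − rank(A − λI), which equals the number of Jordan blocks for λ):
  λ = 1: algebraic multiplicity = 5, geometric multiplicity = 2

Determining the block sizes for each eigenvalue:
  λ = 1: with am = 5 and gm = 2, the partition is not yet determined (e.g. several partitions of 5 into 2 parts exist). Let N = A − (1)·I. Computing rank(N^1) = 3, rank(N^2) = 1, rank(N^3) = 0; the number of blocks of size ≥ j is rank(N^{j−1}) − rank(N^j), giving [2, 2, 1]. So we have 1 block(s) of size 3, 1 block(s) of size 2 → block sizes [3, 2]

Assembling the blocks gives a Jordan form
J =
  [1, 1, 0, 0, 0]
  [0, 1, 1, 0, 0]
  [0, 0, 1, 0, 0]
  [0, 0, 0, 1, 1]
  [0, 0, 0, 0, 1]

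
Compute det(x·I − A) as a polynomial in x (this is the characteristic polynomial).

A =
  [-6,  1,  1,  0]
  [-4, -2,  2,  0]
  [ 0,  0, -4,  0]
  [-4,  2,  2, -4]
x^4 + 16*x^3 + 96*x^2 + 256*x + 256

Expanding det(x·I − A) (e.g. by cofactor expansion or by noting that A is similar to its Jordan form J, which has the same characteristic polynomial as A) gives
  χ_A(x) = x^4 + 16*x^3 + 96*x^2 + 256*x + 256
which factors as (x + 4)^4. The eigenvalues (with algebraic multiplicities) are λ = -4 with multiplicity 4.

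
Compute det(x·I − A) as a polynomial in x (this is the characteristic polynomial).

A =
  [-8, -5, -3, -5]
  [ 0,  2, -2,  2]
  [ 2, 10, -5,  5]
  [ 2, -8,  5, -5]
x^4 + 16*x^3 + 96*x^2 + 256*x + 256

Expanding det(x·I − A) (e.g. by cofactor expansion or by noting that A is similar to its Jordan form J, which has the same characteristic polynomial as A) gives
  χ_A(x) = x^4 + 16*x^3 + 96*x^2 + 256*x + 256
which factors as (x + 4)^4. The eigenvalues (with algebraic multiplicities) are λ = -4 with multiplicity 4.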